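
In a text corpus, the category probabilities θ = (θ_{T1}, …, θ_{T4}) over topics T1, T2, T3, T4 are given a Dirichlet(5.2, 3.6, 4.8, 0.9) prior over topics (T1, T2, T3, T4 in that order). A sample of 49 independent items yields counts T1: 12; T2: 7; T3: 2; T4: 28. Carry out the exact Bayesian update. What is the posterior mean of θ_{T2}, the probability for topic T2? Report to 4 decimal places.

0.1669

The Dirichlet prior is conjugate to the Multinomial likelihood: each posterior αⱼ = prior αⱼ + observed count nⱼ.
Posterior concentration: (17.2, 10.6, 6.8, 28.9), total = 63.5.
E[θ_{T2}|data] = α_{T2}/Σα = 10.6/63.5 = 0.1669.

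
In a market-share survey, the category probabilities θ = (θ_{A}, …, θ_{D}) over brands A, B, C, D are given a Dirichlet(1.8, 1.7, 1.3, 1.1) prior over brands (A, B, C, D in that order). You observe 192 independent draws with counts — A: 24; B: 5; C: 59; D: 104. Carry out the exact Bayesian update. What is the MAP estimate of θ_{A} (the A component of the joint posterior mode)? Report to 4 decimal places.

0.1279

The Dirichlet prior is conjugate to the Multinomial likelihood: each posterior αⱼ = prior αⱼ + observed count nⱼ.
Posterior concentration: (25.8, 6.7, 60.3, 105.1), total = 197.9.
Joint mode component: (α_{A}−1)/(Σα−K) = 24.8/193.9 = 0.1279.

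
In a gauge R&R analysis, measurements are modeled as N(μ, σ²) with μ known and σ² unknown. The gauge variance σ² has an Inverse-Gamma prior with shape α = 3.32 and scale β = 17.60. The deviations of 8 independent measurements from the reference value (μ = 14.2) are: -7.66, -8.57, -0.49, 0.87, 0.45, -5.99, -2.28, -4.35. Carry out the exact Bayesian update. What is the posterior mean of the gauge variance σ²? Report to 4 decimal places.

18.0792

With known mean μ and an Inverse-Gamma(α, β) prior on σ², the Normal likelihood is conjugate: posterior is Inv-Gamma(α + n/2, β + Σ(xᵢ−μ)²/2).
Σ(xᵢ−μ)² = (-7.66)² + (-8.57)² + (-0.49)² + (0.87)² + (0.45)² + (-5.99)² + (-2.28)² + (-4.35)² = 193.3210.
Posterior: Inv-Gamma(3.32 + 8/2, 17.60 + 193.3210/2) = Inv-Gamma(7.32, 114.26050).
E[σ²|data] = β/(α−1) = 114.26050/6.32 = 18.0792.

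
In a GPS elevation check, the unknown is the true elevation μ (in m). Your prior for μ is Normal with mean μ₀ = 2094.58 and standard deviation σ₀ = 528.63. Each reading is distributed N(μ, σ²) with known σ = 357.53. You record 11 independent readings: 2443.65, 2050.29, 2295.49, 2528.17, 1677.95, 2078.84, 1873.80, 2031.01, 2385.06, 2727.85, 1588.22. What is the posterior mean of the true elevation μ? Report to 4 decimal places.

2150.4346

For Normal data with known variance σ², a Normal(μ₀, σ₀²) prior on μ is conjugate. Posterior precision = 1/σ₀² + n/σ²; posterior mean is the precision-weighted average of μ₀ and x̄.
Σxᵢ = 2443.65 + 2050.29 + 2295.49 + 2528.17 + 1677.95 + 2078.84 + 1873.80 + 2031.01 + 2385.06 + 2727.85 + 1588.22 = 23680.33, so n·x̄ = 23680.33.
σ₀² = 528.63² = 279449.6769, σ² = 357.53² = 127827.7009; σ² + n·σ₀² = 127827.7009 + 11·279449.6769 = 3201774.1468.
Posterior mean = (μ₀/σ₀² + n·x̄/σ²)/(1/σ₀² + n/σ²) = (σ²·μ₀ + σ₀²·n·x̄)/(σ² + n·σ₀²) = (127827.7009·2094.58 + 279449.6769·23680.33)/3201774.1468 = 6885205913.136499/3201774.1468 = 2150.4346.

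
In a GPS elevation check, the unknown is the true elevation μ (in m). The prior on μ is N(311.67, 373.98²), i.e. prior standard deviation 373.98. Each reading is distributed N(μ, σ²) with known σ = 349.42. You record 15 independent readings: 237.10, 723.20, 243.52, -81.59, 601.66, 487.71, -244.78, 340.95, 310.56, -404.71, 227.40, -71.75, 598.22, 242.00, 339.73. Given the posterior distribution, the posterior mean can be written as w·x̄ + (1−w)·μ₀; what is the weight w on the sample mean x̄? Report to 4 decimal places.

0.9450

For Normal data with known variance σ², a Normal(μ₀, σ₀²) prior on μ is conjugate. Posterior precision = 1/σ₀² + n/σ²; posterior mean is the precision-weighted average of μ₀ and x̄.
σ₀² = 373.98² = 139861.0404, σ² = 349.42² = 122094.3364. Prior precision 1/σ₀² = 1/139861.0404; data precision n/σ² = 15/122094.3364.
w = (n/σ²)/(1/σ₀² + n/σ²) = n·σ₀²/(σ² + n·σ₀²) = 15·139861.0404/(122094.3364 + 15·139861.0404) = 2097915.606/2220009.9424 = 0.9450.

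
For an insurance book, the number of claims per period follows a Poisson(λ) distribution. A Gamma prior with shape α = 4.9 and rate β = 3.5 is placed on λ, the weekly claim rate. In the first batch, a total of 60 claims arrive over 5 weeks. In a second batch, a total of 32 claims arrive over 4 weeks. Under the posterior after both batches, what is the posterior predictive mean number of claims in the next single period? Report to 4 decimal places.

With a Gamma(shape α, rate β) prior, the Poisson likelihood is conjugate: the posterior is Gamma(α + ΣXᵢ, β + n).
After batch 1: Gamma(α+S, β+n) = Gamma(4.9+60, 3.5+5) = Gamma(64.9, 8.5).
After batch 2: Gamma(α+S, β+n) = Gamma(64.9+32, 8.5+4) = Gamma(96.9, 12.5).
The predictive distribution for one future period is NegBinom with mean α/β = 7.7520.

7.7520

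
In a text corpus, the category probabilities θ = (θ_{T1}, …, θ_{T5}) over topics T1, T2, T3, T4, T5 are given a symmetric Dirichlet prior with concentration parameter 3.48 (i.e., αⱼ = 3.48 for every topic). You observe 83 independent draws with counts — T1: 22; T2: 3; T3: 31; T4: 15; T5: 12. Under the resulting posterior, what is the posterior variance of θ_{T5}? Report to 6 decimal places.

0.001286

The Dirichlet prior is conjugate to the Multinomial likelihood: each posterior αⱼ = prior αⱼ + observed count nⱼ.
Posterior concentration: (25.48, 6.48, 34.48, 18.48, 15.48), total = 100.40.
Var[θ_j] = α_j(Σα−α_j)/((Σα)²(Σα+1)) = 15.48·84.92/(100.40²·101.40) = 0.001286.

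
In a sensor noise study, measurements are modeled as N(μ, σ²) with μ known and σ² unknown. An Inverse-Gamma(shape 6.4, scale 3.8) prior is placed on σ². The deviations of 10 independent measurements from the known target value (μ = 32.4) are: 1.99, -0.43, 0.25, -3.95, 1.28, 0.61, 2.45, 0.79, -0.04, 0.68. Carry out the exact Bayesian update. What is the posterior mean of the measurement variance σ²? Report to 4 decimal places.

With known mean μ and an Inverse-Gamma(α, β) prior on σ², the Normal likelihood is conjugate: posterior is Inv-Gamma(α + n/2, β + Σ(xᵢ−μ)²/2).
Σ(xᵢ−μ)² = (1.99)² + (-0.43)² + (0.25)² + (-3.95)² + (1.28)² + (0.61)² + (2.45)² + (0.79)² + (-0.04)² + (0.68)² = 28.9111.
Posterior: Inv-Gamma(6.4 + 10/2, 3.8 + 28.9111/2) = Inv-Gamma(11.40, 18.25555).
E[σ²|data] = β/(α−1) = 18.25555/10.40 = 1.7553.

1.7553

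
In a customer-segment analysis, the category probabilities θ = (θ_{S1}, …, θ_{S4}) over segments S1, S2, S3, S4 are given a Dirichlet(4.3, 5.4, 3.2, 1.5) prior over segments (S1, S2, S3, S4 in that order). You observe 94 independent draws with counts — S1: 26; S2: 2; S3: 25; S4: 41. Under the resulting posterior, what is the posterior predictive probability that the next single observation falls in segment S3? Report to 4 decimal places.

The Dirichlet prior is conjugate to the Multinomial likelihood: each posterior αⱼ = prior αⱼ + observed count nⱼ.
Posterior concentration: (30.3, 7.4, 28.2, 42.5), total = 108.4.
P(next = S3 | data) = α_{S3}/Σα = 0.2601.

0.2601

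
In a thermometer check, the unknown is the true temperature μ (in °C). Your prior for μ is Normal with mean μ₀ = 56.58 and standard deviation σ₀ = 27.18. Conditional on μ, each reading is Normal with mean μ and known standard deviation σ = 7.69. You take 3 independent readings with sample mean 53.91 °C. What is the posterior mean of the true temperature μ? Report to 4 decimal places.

For Normal data with known variance σ², a Normal(μ₀, σ₀²) prior on μ is conjugate. Posterior precision = 1/σ₀² + n/σ²; posterior mean is the precision-weighted average of μ₀ and x̄.
n·x̄ = 3·53.91 = 161.73.
σ₀² = 27.18² = 738.7524, σ² = 7.69² = 59.1361; σ² + n·σ₀² = 59.1361 + 3·738.7524 = 2275.3933.
Posterior mean = (μ₀/σ₀² + n·x̄/σ²)/(1/σ₀² + n/σ²) = (σ²·μ₀ + σ₀²·n·x̄)/(σ² + n·σ₀²) = (59.1361·56.58 + 738.7524·161.73)/2275.3933 = 122824.34619/2275.3933 = 53.9794.

53.9794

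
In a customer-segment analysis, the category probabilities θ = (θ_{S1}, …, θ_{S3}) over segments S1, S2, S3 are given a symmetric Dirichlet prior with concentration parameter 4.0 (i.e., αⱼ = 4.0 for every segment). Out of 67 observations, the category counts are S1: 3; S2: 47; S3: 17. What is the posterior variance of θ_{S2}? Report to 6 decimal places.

0.002860

The Dirichlet prior is conjugate to the Multinomial likelihood: each posterior αⱼ = prior αⱼ + observed count nⱼ.
Posterior concentration: (7.0, 51.0, 21.0), total = 79.0.
Var[θ_j] = α_j(Σα−α_j)/((Σα)²(Σα+1)) = 51.0·28.0/(79.0²·80.0) = 0.002860.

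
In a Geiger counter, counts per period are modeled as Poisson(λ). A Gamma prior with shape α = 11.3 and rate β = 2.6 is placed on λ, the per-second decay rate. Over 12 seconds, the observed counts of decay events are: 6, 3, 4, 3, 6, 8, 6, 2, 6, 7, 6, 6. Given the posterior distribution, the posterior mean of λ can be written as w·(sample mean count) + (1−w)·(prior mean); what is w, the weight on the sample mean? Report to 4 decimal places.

With a Gamma(shape α, rate β) prior, the Poisson likelihood is conjugate: the posterior is Gamma(α + ΣXᵢ, β + n).
Posterior mean = (α₀+S)/(β₀+n) = [n/(β₀+n)]·(S/n) + [β₀/(β₀+n)]·(α₀/β₀), so only n and β₀ enter the weight.
Weight on data w = n/(β₀+n) = 12/(2.6+12) = 12/14.6 = 0.8219.

0.8219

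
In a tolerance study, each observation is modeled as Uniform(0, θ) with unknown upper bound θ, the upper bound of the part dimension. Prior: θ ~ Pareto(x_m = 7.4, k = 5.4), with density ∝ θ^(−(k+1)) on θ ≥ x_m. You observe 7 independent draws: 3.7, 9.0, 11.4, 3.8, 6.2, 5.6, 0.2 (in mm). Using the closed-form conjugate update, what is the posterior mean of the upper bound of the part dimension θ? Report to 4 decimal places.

12.4000

A Pareto(scale x_m, shape k) prior on the upper bound θ of Uniform(0, θ) is conjugate: posterior is Pareto(max(x_m, max xᵢ), k + n).
Sample maximum = 11.4; prior scale x_m = 7.4 → posterior scale = max = 11.4.
Posterior shape = 5.4 + 7 = 12.4.
E[θ|data] = k·x_m/(k−1) = 12.4·11.4/11.4 = 12.4000.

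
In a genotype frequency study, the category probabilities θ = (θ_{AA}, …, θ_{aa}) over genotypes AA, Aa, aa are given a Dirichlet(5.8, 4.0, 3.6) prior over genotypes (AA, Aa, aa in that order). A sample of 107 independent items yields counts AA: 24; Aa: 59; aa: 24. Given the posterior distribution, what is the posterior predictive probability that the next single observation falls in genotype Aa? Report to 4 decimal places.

0.5233

The Dirichlet prior is conjugate to the Multinomial likelihood: each posterior αⱼ = prior αⱼ + observed count nⱼ.
Posterior concentration: (29.8, 63.0, 27.6), total = 120.4.
P(next = Aa | data) = α_{Aa}/Σα = 0.5233.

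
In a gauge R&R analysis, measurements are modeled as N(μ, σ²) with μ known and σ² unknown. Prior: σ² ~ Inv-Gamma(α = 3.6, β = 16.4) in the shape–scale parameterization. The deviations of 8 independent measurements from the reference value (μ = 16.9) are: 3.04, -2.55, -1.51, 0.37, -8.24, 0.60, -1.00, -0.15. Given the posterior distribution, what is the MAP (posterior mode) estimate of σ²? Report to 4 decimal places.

6.9908

With known mean μ and an Inverse-Gamma(α, β) prior on σ², the Normal likelihood is conjugate: posterior is Inv-Gamma(α + n/2, β + Σ(xᵢ−μ)²/2).
Σ(xᵢ−μ)² = (3.04)² + (-2.55)² + (-1.51)² + (0.37)² + (-8.24)² + (0.60)² + (-1.00)² + (-0.15)² = 87.4412.
Posterior: Inv-Gamma(3.6 + 8/2, 16.4 + 87.4412/2) = Inv-Gamma(7.60, 60.12060).
Mode = β/(α+1) = 60.12060/8.60 = 6.9908.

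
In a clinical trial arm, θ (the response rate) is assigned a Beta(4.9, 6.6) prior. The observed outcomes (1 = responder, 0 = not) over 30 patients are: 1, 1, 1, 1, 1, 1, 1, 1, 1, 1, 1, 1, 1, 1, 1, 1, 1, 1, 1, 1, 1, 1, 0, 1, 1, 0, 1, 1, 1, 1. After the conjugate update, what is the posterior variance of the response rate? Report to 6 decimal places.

0.003866

The Beta prior is conjugate to a Binomial/Bernoulli likelihood; the update adds successes to α and failures to β.
Posterior: Beta(α+k, β+n−k) = Beta(4.9+28, 6.6+2) = Beta(32.9, 8.6).
Var = αβ/((α+β)²(α+β+1)) = 32.9·8.6/(41.5²·42.5) = 0.003866.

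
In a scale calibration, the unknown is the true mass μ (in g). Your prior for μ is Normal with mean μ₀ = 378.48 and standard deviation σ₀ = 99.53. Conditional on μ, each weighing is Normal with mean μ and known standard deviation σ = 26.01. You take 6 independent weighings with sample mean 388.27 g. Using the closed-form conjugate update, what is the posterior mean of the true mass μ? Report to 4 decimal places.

For Normal data with known variance σ², a Normal(μ₀, σ₀²) prior on μ is conjugate. Posterior precision = 1/σ₀² + n/σ²; posterior mean is the precision-weighted average of μ₀ and x̄.
n·x̄ = 6·388.27 = 2329.62.
σ₀² = 99.53² = 9906.2209, σ² = 26.01² = 676.5201; σ² + n·σ₀² = 676.5201 + 6·9906.2209 = 60113.8455.
Posterior mean = (μ₀/σ₀² + n·x̄/σ²)/(1/σ₀² + n/σ²) = (σ²·μ₀ + σ₀²·n·x̄)/(σ² + n·σ₀²) = (676.5201·378.48 + 9906.2209·2329.62)/60113.8455 = 23333779.660506/60113.8455 = 388.1598.

388.1598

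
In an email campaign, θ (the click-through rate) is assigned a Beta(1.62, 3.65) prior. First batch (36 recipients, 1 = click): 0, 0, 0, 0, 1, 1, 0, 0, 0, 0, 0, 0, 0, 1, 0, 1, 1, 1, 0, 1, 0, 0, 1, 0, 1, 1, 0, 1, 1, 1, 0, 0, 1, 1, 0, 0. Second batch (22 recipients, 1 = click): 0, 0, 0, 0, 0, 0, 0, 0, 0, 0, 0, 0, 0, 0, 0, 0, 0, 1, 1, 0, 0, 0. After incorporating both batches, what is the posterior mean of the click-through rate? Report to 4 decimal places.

The Beta prior is conjugate to a Binomial/Bernoulli likelihood; the update adds successes to α and failures to β.
After batch 1: Beta(1.62+15, 3.65+21) = Beta(16.62, 24.65).
After batch 2: Beta(16.62+2, 24.65+20) = Beta(18.62, 44.65).
Posterior mean = α/(α+β) = 18.62/63.27 = 0.2943.

0.2943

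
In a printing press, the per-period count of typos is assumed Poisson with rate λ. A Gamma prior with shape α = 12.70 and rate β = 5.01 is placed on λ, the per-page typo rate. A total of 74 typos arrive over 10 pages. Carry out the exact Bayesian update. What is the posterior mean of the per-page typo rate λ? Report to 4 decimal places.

With a Gamma(shape α, rate β) prior, the Poisson likelihood is conjugate: the posterior is Gamma(α + ΣXᵢ, β + n).
Posterior: Gamma(α+S, β+n) = Gamma(12.70+74, 5.01+10) = Gamma(86.70, 15.01).
Posterior mean = α/β = 86.70/15.01 = 5.7761.

5.7761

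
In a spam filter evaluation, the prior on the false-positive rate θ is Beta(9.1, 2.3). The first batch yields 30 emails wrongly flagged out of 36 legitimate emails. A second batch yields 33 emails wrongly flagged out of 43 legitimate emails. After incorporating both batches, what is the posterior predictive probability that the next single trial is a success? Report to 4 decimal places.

The Beta prior is conjugate to a Binomial/Bernoulli likelihood; the update adds successes to α and failures to β.
After batch 1: Beta(9.1+30, 2.3+6) = Beta(39.1, 8.3).
After batch 2: Beta(39.1+33, 8.3+10) = Beta(72.1, 18.3).
For a single future Bernoulli trial, P(success | data) = α/(α+β) = 0.7976.

0.7976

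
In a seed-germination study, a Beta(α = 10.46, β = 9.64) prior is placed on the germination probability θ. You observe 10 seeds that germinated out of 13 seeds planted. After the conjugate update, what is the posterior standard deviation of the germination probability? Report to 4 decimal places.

0.0832

The Beta prior is conjugate to a Binomial/Bernoulli likelihood; the update adds successes to α and failures to β.
Posterior: Beta(α+k, β+n−k) = Beta(10.46+10, 9.64+3) = Beta(20.46, 12.64).
Var = αβ/((α+β)²(α+β+1)) = 20.46·12.64/(33.10²·34.10) = 0.00692217; SD = √0.00692217 = 0.0832.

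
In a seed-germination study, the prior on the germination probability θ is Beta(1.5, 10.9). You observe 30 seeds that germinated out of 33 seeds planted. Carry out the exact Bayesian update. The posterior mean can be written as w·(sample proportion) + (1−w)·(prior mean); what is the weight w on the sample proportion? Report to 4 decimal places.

The Beta prior is conjugate to a Binomial/Bernoulli likelihood; the update adds successes to α and failures to β.
Posterior mean = (α₀+k)/(α₀+β₀+n) = [n/(α₀+β₀+n)]·(k/n) + [(α₀+β₀)/(α₀+β₀+n)]·α₀/(α₀+β₀), so only n and the prior enter the weight.
The weight on the data is w = n/(α₀+β₀+n) = 33/(1.5+10.9+33) = 33/45.4 = 0.7269.

0.7269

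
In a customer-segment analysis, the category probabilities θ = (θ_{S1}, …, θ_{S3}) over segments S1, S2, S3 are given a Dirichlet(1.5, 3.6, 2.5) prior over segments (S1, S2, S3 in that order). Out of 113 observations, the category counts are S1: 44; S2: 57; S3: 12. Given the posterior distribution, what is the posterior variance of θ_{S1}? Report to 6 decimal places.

The Dirichlet prior is conjugate to the Multinomial likelihood: each posterior αⱼ = prior αⱼ + observed count nⱼ.
Posterior concentration: (45.5, 60.6, 14.5), total = 120.6.
Var[θ_j] = α_j(Σα−α_j)/((Σα)²(Σα+1)) = 45.5·75.1/(120.6²·121.6) = 0.001932.

0.001932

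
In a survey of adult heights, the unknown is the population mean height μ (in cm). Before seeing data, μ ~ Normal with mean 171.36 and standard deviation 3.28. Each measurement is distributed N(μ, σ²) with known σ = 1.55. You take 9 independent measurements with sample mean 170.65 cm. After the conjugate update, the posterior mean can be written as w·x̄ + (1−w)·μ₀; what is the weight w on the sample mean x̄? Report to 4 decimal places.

For Normal data with known variance σ², a Normal(μ₀, σ₀²) prior on μ is conjugate. Posterior precision = 1/σ₀² + n/σ²; posterior mean is the precision-weighted average of μ₀ and x̄.
σ₀² = 3.28² = 10.7584, σ² = 1.55² = 2.4025. Prior precision 1/σ₀² = 1/10.7584; data precision n/σ² = 9/2.4025.
w = (n/σ²)/(1/σ₀² + n/σ²) = n·σ₀²/(σ² + n·σ₀²) = 9·10.7584/(2.4025 + 9·10.7584) = 96.8256/99.2281 = 0.9758.

0.9758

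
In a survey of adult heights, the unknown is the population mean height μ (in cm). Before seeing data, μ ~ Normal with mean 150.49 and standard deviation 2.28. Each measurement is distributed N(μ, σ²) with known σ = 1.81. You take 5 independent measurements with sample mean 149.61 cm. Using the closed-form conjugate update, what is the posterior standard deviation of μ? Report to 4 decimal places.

0.7628

For Normal data with known variance σ², a Normal(μ₀, σ₀²) prior on μ is conjugate. Posterior precision = 1/σ₀² + n/σ²; posterior mean is the precision-weighted average of μ₀ and x̄.
σ₀² = 2.28² = 5.1984, σ² = 1.81² = 3.2761; σ² + n·σ₀² = 3.2761 + 5·5.1984 = 29.2681.
Posterior precision = 1/σ₀² + n/σ² = 1/5.1984 + 5/3.2761 = (σ² + n·σ₀²)/(σ₀²σ²) = 29.2681/(5.1984·3.2761); posterior variance σₙ² = σ₀²σ²/(σ² + n·σ₀²) = 5.1984·3.2761/29.2681 = 0.581879.
Posterior SD = √σₙ² = √(5.1984·3.2761/29.2681) = 0.7628.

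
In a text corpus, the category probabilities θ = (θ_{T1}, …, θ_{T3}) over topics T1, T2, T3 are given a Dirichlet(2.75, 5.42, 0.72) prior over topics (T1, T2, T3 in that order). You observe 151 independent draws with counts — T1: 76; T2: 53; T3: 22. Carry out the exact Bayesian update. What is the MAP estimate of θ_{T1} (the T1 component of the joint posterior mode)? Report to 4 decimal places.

0.4956

The Dirichlet prior is conjugate to the Multinomial likelihood: each posterior αⱼ = prior αⱼ + observed count nⱼ.
Posterior concentration: (78.75, 58.42, 22.72), total = 159.89.
Joint mode component: (α_{T1}−1)/(Σα−K) = 77.75/156.89 = 0.4956.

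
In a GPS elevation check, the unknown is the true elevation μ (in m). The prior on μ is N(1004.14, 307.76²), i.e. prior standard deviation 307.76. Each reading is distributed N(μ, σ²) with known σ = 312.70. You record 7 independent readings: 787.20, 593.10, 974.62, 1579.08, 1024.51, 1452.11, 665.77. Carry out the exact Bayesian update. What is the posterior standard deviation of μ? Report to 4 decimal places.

For Normal data with known variance σ², a Normal(μ₀, σ₀²) prior on μ is conjugate. Posterior precision = 1/σ₀² + n/σ²; posterior mean is the precision-weighted average of μ₀ and x̄.
σ₀² = 307.76² = 94716.2176, σ² = 312.70² = 97781.29; σ² + n·σ₀² = 97781.29 + 7·94716.2176 = 760794.8132.
Posterior precision = 1/σ₀² + n/σ² = 1/94716.2176 + 7/97781.29 = (σ² + n·σ₀²)/(σ₀²σ²) = 760794.8132/(94716.2176·97781.29); posterior variance σₙ² = σ₀²σ²/(σ² + n·σ₀²) = 94716.2176·97781.29/760794.8132 = 12173.418877.
Posterior SD = √σₙ² = √(94716.2176·97781.29/760794.8132) = 110.3332.

110.3332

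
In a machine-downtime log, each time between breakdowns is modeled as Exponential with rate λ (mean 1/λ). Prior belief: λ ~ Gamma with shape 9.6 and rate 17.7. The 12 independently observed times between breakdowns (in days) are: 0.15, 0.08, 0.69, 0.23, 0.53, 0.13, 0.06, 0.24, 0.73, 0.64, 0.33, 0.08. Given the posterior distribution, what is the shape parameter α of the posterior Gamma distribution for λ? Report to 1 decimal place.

21.6

With a Gamma(shape α, rate β) prior on the exponential rate λ, the posterior after n observations with total T = Σxᵢ is Gamma(α+n, β+T).
Sum of observations T = 3.89 days; n = 12.
Posterior: Gamma(9.6+12, 17.7+3.89) = Gamma(21.6, 21.59).
Posterior α = 21.6.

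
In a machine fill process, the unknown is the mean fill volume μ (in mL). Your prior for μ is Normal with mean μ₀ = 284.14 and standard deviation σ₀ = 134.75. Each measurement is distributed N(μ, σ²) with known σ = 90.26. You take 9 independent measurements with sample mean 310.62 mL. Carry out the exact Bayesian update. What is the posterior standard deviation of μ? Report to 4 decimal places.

29.3636

For Normal data with known variance σ², a Normal(μ₀, σ₀²) prior on μ is conjugate. Posterior precision = 1/σ₀² + n/σ²; posterior mean is the precision-weighted average of μ₀ and x̄.
σ₀² = 134.75² = 18157.5625, σ² = 90.26² = 8146.8676; σ² + n·σ₀² = 8146.8676 + 9·18157.5625 = 171564.9301.
Posterior precision = 1/σ₀² + n/σ² = 1/18157.5625 + 9/8146.8676 = (σ² + n·σ₀²)/(σ₀²σ²) = 171564.9301/(18157.5625·8146.8676); posterior variance σₙ² = σ₀²σ²/(σ² + n·σ₀²) = 18157.5625·8146.8676/171564.9301 = 862.223168.
Posterior SD = √σₙ² = √(18157.5625·8146.8676/171564.9301) = 29.3636.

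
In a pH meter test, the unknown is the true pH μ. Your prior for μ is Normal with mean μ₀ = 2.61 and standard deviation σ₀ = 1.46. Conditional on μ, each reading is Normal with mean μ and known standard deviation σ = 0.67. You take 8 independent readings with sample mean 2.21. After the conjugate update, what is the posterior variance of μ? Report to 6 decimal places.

0.054673

For Normal data with known variance σ², a Normal(μ₀, σ₀²) prior on μ is conjugate. Posterior precision = 1/σ₀² + n/σ²; posterior mean is the precision-weighted average of μ₀ and x̄.
σ₀² = 1.46² = 2.1316, σ² = 0.67² = 0.4489; σ² + n·σ₀² = 0.4489 + 8·2.1316 = 17.5017.
Posterior precision = 1/σ₀² + n/σ² = 1/2.1316 + 8/0.4489 = (σ² + n·σ₀²)/(σ₀²σ²) = 17.5017/(2.1316·0.4489); posterior variance σₙ² = σ₀²σ²/(σ² + n·σ₀²) = 2.1316·0.4489/17.5017 = 0.054673.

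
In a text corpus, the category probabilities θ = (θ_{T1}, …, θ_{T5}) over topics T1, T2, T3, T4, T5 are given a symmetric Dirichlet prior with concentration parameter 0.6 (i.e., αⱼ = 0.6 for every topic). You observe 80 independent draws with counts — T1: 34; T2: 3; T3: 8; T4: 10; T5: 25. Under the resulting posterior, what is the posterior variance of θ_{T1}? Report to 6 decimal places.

The Dirichlet prior is conjugate to the Multinomial likelihood: each posterior αⱼ = prior αⱼ + observed count nⱼ.
Posterior concentration: (34.6, 3.6, 8.6, 10.6, 25.6), total = 83.0.
Var[θ_j] = α_j(Σα−α_j)/((Σα)²(Σα+1)) = 34.6·48.4/(83.0²·84.0) = 0.002894.

0.002894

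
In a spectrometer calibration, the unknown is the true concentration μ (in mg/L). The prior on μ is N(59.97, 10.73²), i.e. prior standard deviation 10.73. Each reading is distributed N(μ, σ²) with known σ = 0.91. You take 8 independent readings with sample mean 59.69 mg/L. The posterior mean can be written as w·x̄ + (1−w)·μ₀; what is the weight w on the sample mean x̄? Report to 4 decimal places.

For Normal data with known variance σ², a Normal(μ₀, σ₀²) prior on μ is conjugate. Posterior precision = 1/σ₀² + n/σ²; posterior mean is the precision-weighted average of μ₀ and x̄.
σ₀² = 10.73² = 115.1329, σ² = 0.91² = 0.8281. Prior precision 1/σ₀² = 1/115.1329; data precision n/σ² = 8/0.8281.
w = (n/σ²)/(1/σ₀² + n/σ²) = n·σ₀²/(σ² + n·σ₀²) = 8·115.1329/(0.8281 + 8·115.1329) = 921.0632/921.8913 = 0.9991.

0.9991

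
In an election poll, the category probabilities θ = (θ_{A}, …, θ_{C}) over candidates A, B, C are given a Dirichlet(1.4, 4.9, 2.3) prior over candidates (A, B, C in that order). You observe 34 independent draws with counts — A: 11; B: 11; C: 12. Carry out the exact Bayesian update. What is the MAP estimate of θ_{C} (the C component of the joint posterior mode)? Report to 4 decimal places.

The Dirichlet prior is conjugate to the Multinomial likelihood: each posterior αⱼ = prior αⱼ + observed count nⱼ.
Posterior concentration: (12.4, 15.9, 14.3), total = 42.6.
Joint mode component: (α_{C}−1)/(Σα−K) = 13.3/39.6 = 0.3359.

0.3359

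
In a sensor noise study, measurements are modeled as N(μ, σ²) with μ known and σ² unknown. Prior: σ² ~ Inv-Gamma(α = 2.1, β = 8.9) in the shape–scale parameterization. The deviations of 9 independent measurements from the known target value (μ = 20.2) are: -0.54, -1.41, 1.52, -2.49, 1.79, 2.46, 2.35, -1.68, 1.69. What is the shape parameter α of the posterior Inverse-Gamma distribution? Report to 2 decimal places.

With known mean μ and an Inverse-Gamma(α, β) prior on σ², the Normal likelihood is conjugate: posterior is Inv-Gamma(α + n/2, β + Σ(xᵢ−μ)²/2).
Σ(xᵢ−μ)² = (-0.54)² + (-1.41)² + (1.52)² + (-2.49)² + (1.79)² + (2.46)² + (2.35)² + (-1.68)² + (1.69)² = 31.2469.
Posterior: Inv-Gamma(2.1 + 9/2, 8.9 + 31.2469/2) = Inv-Gamma(6.60, 24.52345).
Posterior α = 6.60.

6.60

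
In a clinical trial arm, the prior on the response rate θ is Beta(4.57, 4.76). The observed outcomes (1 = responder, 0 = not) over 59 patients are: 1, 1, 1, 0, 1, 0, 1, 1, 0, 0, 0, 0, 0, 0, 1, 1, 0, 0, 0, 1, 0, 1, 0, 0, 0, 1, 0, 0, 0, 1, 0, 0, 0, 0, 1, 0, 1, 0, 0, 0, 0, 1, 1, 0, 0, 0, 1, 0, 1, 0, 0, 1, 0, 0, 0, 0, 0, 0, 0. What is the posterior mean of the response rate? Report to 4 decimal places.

The Beta prior is conjugate to a Binomial/Bernoulli likelihood; the update adds successes to α and failures to β.
Posterior: Beta(α+k, β+n−k) = Beta(4.57+19, 4.76+40) = Beta(23.57, 44.76).
Posterior mean = α/(α+β) = 23.57/68.33 = 0.3449.

0.3449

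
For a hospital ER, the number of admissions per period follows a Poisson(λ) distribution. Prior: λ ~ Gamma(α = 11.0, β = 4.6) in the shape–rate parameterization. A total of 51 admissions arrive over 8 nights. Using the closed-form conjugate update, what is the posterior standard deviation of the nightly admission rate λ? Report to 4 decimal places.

With a Gamma(shape α, rate β) prior, the Poisson likelihood is conjugate: the posterior is Gamma(α + ΣXᵢ, β + n).
Posterior: Gamma(α+S, β+n) = Gamma(11.0+51, 4.6+8) = Gamma(62.0, 12.6).
SD = √α/β = √62.0/12.6 = 0.6249.

0.6249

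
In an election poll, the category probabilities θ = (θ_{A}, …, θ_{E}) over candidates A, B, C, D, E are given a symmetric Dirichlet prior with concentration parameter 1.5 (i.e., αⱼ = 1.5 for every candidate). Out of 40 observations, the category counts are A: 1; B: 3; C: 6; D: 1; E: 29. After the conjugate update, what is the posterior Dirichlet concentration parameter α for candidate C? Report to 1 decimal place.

7.5

The Dirichlet prior is conjugate to the Multinomial likelihood: each posterior αⱼ = prior αⱼ + observed count nⱼ.
Posterior concentration: (2.5, 4.5, 7.5, 2.5, 30.5), total = 47.5.
α_{C} = 1.5 + 6 = 7.5.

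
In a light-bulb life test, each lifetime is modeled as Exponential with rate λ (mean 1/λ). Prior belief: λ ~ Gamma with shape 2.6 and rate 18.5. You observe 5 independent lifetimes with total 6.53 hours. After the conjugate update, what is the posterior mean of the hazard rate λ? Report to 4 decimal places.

With a Gamma(shape α, rate β) prior on the exponential rate λ, the posterior after n observations with total T = Σxᵢ is Gamma(α+n, β+T).
Posterior: Gamma(2.6+5, 18.5+6.53) = Gamma(7.6, 25.03).
Posterior mean of λ = α/β = 7.6/25.03 = 0.3036.

0.3036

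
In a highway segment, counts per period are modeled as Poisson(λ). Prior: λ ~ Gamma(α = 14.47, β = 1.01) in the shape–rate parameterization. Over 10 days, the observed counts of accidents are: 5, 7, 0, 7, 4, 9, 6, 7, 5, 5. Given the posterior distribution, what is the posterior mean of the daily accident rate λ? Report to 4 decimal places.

6.3097

With a Gamma(shape α, rate β) prior, the Poisson likelihood is conjugate: the posterior is Gamma(α + ΣXᵢ, β + n).
Sum of counts S = 55 over n = 10 days.
Posterior: Gamma(α+S, β+n) = Gamma(14.47+55, 1.01+10) = Gamma(69.47, 11.01).
Posterior mean = α/β = 69.47/11.01 = 6.3097.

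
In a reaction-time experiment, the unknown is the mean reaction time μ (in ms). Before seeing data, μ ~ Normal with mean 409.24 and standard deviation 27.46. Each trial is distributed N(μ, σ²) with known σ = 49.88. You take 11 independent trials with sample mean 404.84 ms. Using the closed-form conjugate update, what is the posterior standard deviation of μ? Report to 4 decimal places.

For Normal data with known variance σ², a Normal(μ₀, σ₀²) prior on μ is conjugate. Posterior precision = 1/σ₀² + n/σ²; posterior mean is the precision-weighted average of μ₀ and x̄.
σ₀² = 27.46² = 754.0516, σ² = 49.88² = 2488.0144; σ² + n·σ₀² = 2488.0144 + 11·754.0516 = 10782.582.
Posterior precision = 1/σ₀² + n/σ² = 1/754.0516 + 11/2488.0144 = (σ² + n·σ₀²)/(σ₀²σ²) = 10782.582/(754.0516·2488.0144); posterior variance σₙ² = σ₀²σ²/(σ² + n·σ₀²) = 754.0516·2488.0144/10782.582 = 173.992763.
Posterior SD = √σₙ² = √(754.0516·2488.0144/10782.582) = 13.1906.

13.1906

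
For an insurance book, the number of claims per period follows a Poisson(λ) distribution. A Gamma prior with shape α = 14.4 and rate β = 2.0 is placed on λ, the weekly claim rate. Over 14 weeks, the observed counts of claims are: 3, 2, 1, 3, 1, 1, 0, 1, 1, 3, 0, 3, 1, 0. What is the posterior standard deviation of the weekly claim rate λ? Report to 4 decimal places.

0.3666

With a Gamma(shape α, rate β) prior, the Poisson likelihood is conjugate: the posterior is Gamma(α + ΣXᵢ, β + n).
Sum of counts S = 20 over n = 14 weeks.
Posterior: Gamma(α+S, β+n) = Gamma(14.4+20, 2.0+14) = Gamma(34.4, 16.0).
SD = √α/β = √34.4/16.0 = 0.3666.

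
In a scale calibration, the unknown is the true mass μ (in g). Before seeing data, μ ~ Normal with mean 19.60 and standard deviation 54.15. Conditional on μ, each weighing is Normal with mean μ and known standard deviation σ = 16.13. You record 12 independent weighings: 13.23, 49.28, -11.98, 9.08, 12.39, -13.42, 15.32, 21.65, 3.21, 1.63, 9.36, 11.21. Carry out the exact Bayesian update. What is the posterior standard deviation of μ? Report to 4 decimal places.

4.6392

For Normal data with known variance σ², a Normal(μ₀, σ₀²) prior on μ is conjugate. Posterior precision = 1/σ₀² + n/σ²; posterior mean is the precision-weighted average of μ₀ and x̄.
σ₀² = 54.15² = 2932.2225, σ² = 16.13² = 260.1769; σ² + n·σ₀² = 260.1769 + 12·2932.2225 = 35446.8469.
Posterior precision = 1/σ₀² + n/σ² = 1/2932.2225 + 12/260.1769 = (σ² + n·σ₀²)/(σ₀²σ²) = 35446.8469/(2932.2225·260.1769); posterior variance σₙ² = σ₀²σ²/(σ² + n·σ₀²) = 2932.2225·260.1769/35446.8469 = 21.522269.
Posterior SD = √σₙ² = √(2932.2225·260.1769/35446.8469) = 4.6392.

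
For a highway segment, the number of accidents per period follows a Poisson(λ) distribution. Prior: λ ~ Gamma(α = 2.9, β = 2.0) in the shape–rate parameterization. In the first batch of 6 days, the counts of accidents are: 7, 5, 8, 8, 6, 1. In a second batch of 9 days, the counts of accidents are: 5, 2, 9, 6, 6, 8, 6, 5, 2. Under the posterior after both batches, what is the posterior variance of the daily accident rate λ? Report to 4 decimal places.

With a Gamma(shape α, rate β) prior, the Poisson likelihood is conjugate: the posterior is Gamma(α + ΣXᵢ, β + n).
Batch 1: sum of counts S = 35 over n = 6 days.
After batch 1: Gamma(α+S, β+n) = Gamma(2.9+35, 2.0+6) = Gamma(37.9, 8.0).
Batch 2: sum of counts S = 49 over n = 9 days.
After batch 2: Gamma(α+S, β+n) = Gamma(37.9+49, 8.0+9) = Gamma(86.9, 17.0).
Var = α/β² = 86.9/17.0² = 0.3007.

0.3007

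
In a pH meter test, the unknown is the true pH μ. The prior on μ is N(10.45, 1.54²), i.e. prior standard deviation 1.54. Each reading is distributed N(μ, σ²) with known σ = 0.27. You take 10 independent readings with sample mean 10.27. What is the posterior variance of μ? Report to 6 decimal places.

0.007268

For Normal data with known variance σ², a Normal(μ₀, σ₀²) prior on μ is conjugate. Posterior precision = 1/σ₀² + n/σ²; posterior mean is the precision-weighted average of μ₀ and x̄.
σ₀² = 1.54² = 2.3716, σ² = 0.27² = 0.0729; σ² + n·σ₀² = 0.0729 + 10·2.3716 = 23.7889.
Posterior precision = 1/σ₀² + n/σ² = 1/2.3716 + 10/0.0729 = (σ² + n·σ₀²)/(σ₀²σ²) = 23.7889/(2.3716·0.0729); posterior variance σₙ² = σ₀²σ²/(σ² + n·σ₀²) = 2.3716·0.0729/23.7889 = 0.007268.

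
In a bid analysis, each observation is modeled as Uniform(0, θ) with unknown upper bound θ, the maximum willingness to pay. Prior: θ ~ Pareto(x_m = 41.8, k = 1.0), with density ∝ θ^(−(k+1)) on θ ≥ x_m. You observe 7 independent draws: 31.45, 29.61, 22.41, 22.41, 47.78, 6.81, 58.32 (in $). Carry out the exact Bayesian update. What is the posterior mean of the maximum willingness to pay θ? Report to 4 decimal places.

66.6514

A Pareto(scale x_m, shape k) prior on the upper bound θ of Uniform(0, θ) is conjugate: posterior is Pareto(max(x_m, max xᵢ), k + n).
Sample maximum = 58.32; prior scale x_m = 41.8 → posterior scale = max = 58.32.
Posterior shape = 1.0 + 7 = 8.0.
E[θ|data] = k·x_m/(k−1) = 8.0·58.32/7.0 = 66.6514.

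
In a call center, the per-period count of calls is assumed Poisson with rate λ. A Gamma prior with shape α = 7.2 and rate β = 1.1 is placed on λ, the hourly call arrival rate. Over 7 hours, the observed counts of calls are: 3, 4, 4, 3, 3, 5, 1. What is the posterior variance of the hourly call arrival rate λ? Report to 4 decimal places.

0.4603

With a Gamma(shape α, rate β) prior, the Poisson likelihood is conjugate: the posterior is Gamma(α + ΣXᵢ, β + n).
Sum of counts S = 23 over n = 7 hours.
Posterior: Gamma(α+S, β+n) = Gamma(7.2+23, 1.1+7) = Gamma(30.2, 8.1).
Var = α/β² = 30.2/8.1² = 0.4603.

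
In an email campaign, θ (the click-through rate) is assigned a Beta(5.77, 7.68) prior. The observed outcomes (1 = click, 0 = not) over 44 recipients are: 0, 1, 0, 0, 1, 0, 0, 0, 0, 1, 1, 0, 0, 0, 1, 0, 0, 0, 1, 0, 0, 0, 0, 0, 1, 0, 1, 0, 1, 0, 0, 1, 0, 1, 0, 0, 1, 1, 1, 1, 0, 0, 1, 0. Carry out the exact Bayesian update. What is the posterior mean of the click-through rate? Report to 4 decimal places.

The Beta prior is conjugate to a Binomial/Bernoulli likelihood; the update adds successes to α and failures to β.
Posterior: Beta(α+k, β+n−k) = Beta(5.77+16, 7.68+28) = Beta(21.77, 35.68).
Posterior mean = α/(α+β) = 21.77/57.45 = 0.3789.

0.3789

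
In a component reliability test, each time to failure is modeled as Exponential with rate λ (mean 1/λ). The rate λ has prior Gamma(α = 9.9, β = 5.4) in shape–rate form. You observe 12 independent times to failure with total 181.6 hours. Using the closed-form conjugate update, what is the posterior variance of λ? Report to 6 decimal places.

With a Gamma(shape α, rate β) prior on the exponential rate λ, the posterior after n observations with total T = Σxᵢ is Gamma(α+n, β+T).
Posterior: Gamma(9.9+12, 5.4+181.6) = Gamma(21.9, 187.0).
Var = α/β² = 0.000626.

0.000626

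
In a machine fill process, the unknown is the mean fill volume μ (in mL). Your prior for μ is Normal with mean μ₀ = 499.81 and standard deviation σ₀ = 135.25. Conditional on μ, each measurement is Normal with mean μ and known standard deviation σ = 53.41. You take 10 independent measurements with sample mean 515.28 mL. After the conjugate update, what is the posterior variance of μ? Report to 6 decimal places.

280.882595

For Normal data with known variance σ², a Normal(μ₀, σ₀²) prior on μ is conjugate. Posterior precision = 1/σ₀² + n/σ²; posterior mean is the precision-weighted average of μ₀ and x̄.
σ₀² = 135.25² = 18292.5625, σ² = 53.41² = 2852.6281; σ² + n·σ₀² = 2852.6281 + 10·18292.5625 = 185778.2531.
Posterior precision = 1/σ₀² + n/σ² = 1/18292.5625 + 10/2852.6281 = (σ² + n·σ₀²)/(σ₀²σ²) = 185778.2531/(18292.5625·2852.6281); posterior variance σₙ² = σ₀²σ²/(σ² + n·σ₀²) = 18292.5625·2852.6281/185778.2531 = 280.882595.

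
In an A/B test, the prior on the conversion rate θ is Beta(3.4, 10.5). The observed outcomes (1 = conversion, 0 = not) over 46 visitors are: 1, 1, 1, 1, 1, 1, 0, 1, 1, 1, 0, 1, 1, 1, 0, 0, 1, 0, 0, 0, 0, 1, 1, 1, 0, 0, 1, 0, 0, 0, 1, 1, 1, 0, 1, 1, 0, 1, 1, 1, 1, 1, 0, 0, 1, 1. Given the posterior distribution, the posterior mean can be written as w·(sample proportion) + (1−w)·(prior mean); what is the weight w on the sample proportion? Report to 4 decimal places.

The Beta prior is conjugate to a Binomial/Bernoulli likelihood; the update adds successes to α and failures to β.
Posterior mean = (α₀+k)/(α₀+β₀+n) = [n/(α₀+β₀+n)]·(k/n) + [(α₀+β₀)/(α₀+β₀+n)]·α₀/(α₀+β₀), so only n and the prior enter the weight.
The weight on the data is w = n/(α₀+β₀+n) = 46/(3.4+10.5+46) = 46/59.9 = 0.7679.

0.7679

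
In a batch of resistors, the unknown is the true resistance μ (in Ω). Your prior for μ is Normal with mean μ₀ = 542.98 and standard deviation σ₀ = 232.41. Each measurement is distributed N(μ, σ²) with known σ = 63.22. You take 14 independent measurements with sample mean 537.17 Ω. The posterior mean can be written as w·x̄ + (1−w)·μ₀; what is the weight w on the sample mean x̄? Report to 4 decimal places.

0.9947

For Normal data with known variance σ², a Normal(μ₀, σ₀²) prior on μ is conjugate. Posterior precision = 1/σ₀² + n/σ²; posterior mean is the precision-weighted average of μ₀ and x̄.
σ₀² = 232.41² = 54014.4081, σ² = 63.22² = 3996.7684. Prior precision 1/σ₀² = 1/54014.4081; data precision n/σ² = 14/3996.7684.
w = (n/σ²)/(1/σ₀² + n/σ²) = n·σ₀²/(σ² + n·σ₀²) = 14·54014.4081/(3996.7684 + 14·54014.4081) = 756201.7134/760198.4818 = 0.9947.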